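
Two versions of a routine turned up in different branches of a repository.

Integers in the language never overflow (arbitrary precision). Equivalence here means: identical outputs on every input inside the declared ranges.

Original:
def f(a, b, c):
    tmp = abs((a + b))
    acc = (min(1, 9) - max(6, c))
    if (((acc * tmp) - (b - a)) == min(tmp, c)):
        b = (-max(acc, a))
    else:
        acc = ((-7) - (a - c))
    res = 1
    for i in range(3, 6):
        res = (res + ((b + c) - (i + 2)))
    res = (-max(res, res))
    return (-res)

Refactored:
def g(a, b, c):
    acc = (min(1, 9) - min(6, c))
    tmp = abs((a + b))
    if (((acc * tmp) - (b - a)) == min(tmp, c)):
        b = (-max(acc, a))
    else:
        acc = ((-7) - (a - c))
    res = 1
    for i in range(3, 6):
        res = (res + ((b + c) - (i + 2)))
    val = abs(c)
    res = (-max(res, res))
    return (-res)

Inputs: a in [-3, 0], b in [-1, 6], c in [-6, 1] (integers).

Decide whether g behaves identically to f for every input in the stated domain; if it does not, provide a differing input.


The rewrite breaks on a=-3, b=0, c=0, where the results are -17 and -20.
f: tmp = 3; acc = -5; (((acc * tmp) - (b - a)) == min(tmp, c)) -> false; acc = -4; res = 1; [i=3]; res = -4; [i=4]; res = -10; [i=5]; res = -17; res = 17; return -17
g: acc = 1; tmp = 3; (((acc * tmp) - (b - a)) == min(tmp, c)) -> true; b = -1; res = 1; [i=3]; res = -5; [i=4]; res = -12; [i=5]; res = -20; val = 0; res = 20; return -20
verdict: not equivalent; witness: a=-3, b=0, c=0


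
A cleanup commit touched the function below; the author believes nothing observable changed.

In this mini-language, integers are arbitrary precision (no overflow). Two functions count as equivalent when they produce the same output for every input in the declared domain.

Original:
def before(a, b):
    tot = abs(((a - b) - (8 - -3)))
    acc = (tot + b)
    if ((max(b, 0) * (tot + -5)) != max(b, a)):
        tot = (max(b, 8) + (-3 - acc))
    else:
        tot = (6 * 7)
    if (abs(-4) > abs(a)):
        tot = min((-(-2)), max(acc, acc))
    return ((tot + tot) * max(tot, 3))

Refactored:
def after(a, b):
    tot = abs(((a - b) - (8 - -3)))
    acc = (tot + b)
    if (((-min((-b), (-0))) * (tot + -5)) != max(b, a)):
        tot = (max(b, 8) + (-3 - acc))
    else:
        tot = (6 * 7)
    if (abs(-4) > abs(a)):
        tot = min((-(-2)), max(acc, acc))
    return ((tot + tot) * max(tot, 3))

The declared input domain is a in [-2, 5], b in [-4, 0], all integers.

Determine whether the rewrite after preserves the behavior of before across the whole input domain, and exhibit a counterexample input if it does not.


This is a faithful refactor — min/max/abs usage differs, but the computed results match everywhere.
Tracing a=5, b=-4: before: tot := 2 | acc := -2 | ((max(b, 0) * (tot + -5)) != max(b, a)): true | tot := 7 | (abs(-4) > abs(a)): false | result 98 | after: tot := 2 | acc := -2 | (((-min((-b), (-0))) * (tot + -5)) != max(b, a)): true | tot := 7 | (abs(-4) > abs(a)): false | result 98 — matching result 98.
Checked all 40 inputs in the declared domain: the outputs agree on every one.
verdict: equivalent


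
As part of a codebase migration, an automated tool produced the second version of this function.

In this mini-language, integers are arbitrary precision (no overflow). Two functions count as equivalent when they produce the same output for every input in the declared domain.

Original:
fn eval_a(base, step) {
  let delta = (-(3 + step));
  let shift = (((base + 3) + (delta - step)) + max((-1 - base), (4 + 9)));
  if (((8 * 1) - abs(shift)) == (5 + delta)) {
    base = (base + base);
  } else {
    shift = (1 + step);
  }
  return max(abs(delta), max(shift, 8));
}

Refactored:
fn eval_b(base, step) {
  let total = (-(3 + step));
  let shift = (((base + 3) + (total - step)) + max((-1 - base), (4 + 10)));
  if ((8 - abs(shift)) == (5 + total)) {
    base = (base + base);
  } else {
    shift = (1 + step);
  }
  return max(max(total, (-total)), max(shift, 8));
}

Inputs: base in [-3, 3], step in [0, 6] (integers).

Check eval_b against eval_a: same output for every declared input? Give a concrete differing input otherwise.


At base=1, step=3: eval_a gives 8, eval_b gives 9.
verdict: not equivalent; witness: base=1, step=3


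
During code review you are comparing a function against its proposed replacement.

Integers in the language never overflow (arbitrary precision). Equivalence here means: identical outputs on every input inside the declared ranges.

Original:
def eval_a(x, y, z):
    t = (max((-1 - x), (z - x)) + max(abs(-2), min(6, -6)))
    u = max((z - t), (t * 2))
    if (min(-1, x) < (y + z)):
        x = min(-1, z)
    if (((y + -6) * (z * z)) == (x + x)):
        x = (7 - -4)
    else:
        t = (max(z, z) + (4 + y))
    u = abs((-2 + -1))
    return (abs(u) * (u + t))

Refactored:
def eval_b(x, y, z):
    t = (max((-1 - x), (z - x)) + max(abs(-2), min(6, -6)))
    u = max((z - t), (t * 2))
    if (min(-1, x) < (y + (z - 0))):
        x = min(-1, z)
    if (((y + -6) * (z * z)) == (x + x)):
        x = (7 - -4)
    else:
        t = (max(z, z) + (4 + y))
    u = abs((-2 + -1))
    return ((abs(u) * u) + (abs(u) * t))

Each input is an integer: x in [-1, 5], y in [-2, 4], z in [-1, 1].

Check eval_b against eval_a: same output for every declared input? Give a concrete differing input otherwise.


Differences: constant usage differs; and arithmetic usage differs; and min/max/abs usage differs — yet all 147 inputs agree.
verdict: equivalent


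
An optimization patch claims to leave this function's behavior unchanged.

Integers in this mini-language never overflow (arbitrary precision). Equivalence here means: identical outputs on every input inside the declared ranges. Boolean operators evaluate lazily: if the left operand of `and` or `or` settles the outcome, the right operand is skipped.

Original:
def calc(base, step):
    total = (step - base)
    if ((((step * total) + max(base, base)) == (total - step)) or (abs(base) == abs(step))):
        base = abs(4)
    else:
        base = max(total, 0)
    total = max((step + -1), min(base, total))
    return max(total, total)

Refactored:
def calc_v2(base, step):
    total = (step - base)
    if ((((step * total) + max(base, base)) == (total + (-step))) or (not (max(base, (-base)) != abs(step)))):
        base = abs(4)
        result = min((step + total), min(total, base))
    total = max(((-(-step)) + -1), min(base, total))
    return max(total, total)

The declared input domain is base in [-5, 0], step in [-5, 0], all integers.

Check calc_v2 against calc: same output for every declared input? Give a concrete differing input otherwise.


Take base=-5, step=-4.
calc: total = 1; ((((step * total) + max(base, base)) == (total - step)) or (abs(base) == abs(step))) -> false; base = 1; total = 1; return 1
calc_v2: total = 1; ((((step * total) + max(base, base)) == (total + (-step))) or (not (max(base, (-base)) != abs(step)))) -> false; total = -5; return -5
1 against -5: the behavior changed.
verdict: not equivalent; witness: base=-5, step=-4


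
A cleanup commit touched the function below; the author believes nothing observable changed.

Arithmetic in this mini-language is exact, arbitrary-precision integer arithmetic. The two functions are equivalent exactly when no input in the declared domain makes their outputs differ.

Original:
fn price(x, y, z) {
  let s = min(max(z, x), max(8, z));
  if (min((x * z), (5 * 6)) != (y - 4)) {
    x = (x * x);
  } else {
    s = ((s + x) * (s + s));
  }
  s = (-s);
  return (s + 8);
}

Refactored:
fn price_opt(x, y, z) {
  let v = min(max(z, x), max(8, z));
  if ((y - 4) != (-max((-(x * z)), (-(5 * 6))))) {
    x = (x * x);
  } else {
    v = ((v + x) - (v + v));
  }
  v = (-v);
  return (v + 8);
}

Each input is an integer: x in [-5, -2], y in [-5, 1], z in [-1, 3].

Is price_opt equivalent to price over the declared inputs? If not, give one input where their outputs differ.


Take x=-5, y=-1, z=1.
price: s := 1 | (min((x * z), (5 * 6)) != (y - 4)): false | s := -8 | s := 8 | result 16
price_opt: v := 1 | ((y - 4) != (-max((-(x * z)), (-(5 * 6))))): false | v := -6 | v := 6 | result 14
16 against 14: the behavior changed.
verdict: not equivalent; witness: x=-5, y=-1, z=1


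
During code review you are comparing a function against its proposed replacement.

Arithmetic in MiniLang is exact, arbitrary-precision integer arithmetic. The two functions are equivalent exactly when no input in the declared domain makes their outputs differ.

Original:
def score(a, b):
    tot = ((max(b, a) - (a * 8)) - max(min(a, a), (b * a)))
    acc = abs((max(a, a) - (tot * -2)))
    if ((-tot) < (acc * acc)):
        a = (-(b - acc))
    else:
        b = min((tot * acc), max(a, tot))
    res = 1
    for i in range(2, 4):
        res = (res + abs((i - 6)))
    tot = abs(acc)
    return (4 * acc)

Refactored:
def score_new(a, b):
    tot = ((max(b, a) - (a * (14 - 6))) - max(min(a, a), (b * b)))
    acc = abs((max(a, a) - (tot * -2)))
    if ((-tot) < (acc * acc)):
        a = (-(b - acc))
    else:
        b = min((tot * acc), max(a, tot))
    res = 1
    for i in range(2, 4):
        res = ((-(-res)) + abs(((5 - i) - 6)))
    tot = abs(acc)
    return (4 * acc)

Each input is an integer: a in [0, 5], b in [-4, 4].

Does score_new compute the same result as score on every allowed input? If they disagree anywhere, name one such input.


The rewrite breaks on a=0, b=-4, where the results are 0 and 128.
score: tot := 0 | acc := 0 | ((-tot) < (acc * acc)): false | b := 0 | res := 1 | iter i=2: | res := 5 | iter i=3: | res := 8 | tot := 0 | result 0
score_new: tot := -16 | acc := 32 | ((-tot) < (acc * acc)): true | a := 36 | res := 1 | iter i=2: | res := 4 | iter i=3: | res := 8 | tot := 32 | result 128
verdict: not equivalent; witness: a=0, b=-4


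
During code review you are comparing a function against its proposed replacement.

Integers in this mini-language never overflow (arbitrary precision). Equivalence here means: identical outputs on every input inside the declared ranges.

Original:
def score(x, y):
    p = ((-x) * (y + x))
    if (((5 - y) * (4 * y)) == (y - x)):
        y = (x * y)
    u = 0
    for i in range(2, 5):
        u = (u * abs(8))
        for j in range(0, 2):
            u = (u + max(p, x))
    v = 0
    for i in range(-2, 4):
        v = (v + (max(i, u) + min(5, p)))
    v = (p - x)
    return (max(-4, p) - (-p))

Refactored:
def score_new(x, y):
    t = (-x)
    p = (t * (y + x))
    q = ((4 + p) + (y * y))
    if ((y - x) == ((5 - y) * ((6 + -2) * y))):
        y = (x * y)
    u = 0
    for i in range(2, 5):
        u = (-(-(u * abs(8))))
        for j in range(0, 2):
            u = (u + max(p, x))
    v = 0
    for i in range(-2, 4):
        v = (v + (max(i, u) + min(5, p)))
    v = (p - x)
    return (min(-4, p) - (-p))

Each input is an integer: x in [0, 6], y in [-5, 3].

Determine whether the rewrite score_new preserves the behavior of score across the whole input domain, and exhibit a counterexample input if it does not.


The rewrite breaks on x=0, y=-5, where the results are 0 and -4.
score: p=0, then (((5 - y) * (4 * y)) == (y - x)) is false, then u=0, then (i=2), then u=0, then (j=0), then u=0, then (j=1), then u=0, then (i=3), then u=0, then (j=0), then u=0, then (j=1), then u=0, then (i=4), then u=0, then (j=0), then u=0, then (j=1), then u=0, then v=0, then (i=-2), then v=0, then (i=-1), then v=0, then (i=0), then v=0, then (i=1), then v=1, then (i=2), then v=3, then (i=3), then v=6, then v=0, then returns 0
score_new: t=0, then p=0, then q=29, then ((y - x) == ((5 - y) * ((6 + -2) * y))) is false, then u=0, then (i=2), then u=0, then (j=0), then u=0, then (j=1), then u=0, then (i=3), then u=0, then (j=0), then u=0, then (j=1), then u=0, then (i=4), then u=0, then (j=0), then u=0, then (j=1), then u=0, then v=0, then (i=-2), then v=0, then (i=-1), then v=0, then (i=0), then v=0, then (i=1), then v=1, then (i=2), then v=3, then (i=3), then v=6, then v=0, then returns -4
verdict: not equivalent; witness: x=0, y=-5


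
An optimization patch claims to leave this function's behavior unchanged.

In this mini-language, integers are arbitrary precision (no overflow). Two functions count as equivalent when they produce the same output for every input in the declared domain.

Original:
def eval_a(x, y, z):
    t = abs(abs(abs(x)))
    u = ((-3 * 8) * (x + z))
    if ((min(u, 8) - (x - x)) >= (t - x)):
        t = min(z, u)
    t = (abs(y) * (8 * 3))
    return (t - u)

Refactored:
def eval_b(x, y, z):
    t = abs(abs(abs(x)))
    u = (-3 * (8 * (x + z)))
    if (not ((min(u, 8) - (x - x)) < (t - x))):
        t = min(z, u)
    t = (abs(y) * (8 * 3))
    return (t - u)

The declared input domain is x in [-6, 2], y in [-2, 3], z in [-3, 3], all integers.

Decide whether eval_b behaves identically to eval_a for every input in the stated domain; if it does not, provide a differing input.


Differences: boolean connective usage differs; also comparison usage differs — yet all 378 inputs agree.
verdict: equivalent


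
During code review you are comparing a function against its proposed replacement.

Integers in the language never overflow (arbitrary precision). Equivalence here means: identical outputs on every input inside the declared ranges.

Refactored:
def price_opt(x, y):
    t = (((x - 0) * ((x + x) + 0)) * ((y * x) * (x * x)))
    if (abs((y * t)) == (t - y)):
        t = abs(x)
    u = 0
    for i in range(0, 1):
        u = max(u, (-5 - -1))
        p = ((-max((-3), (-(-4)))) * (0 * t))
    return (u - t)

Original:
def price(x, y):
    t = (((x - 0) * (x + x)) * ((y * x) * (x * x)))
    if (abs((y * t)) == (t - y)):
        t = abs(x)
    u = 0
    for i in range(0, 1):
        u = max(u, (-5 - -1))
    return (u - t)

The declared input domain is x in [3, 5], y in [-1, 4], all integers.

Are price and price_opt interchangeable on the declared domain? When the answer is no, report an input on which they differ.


Equivalent — the differences include arithmetic usage differs, statement counts differ, constant usage differs, local variable names differ, min/max/abs usage differs, yet no declared input distinguishes the two.
Spot check at x=3, y=4 — price: t becomes 1944; next (abs((y * t)) == (t - y)) evaluates to false; next u becomes 0; next at i=0:; next u becomes 0; next final value -1944. price_opt: t becomes 1944; next (abs((y * t)) == (t - y)) evaluates to false; next u becomes 0; next at i=0:; next u becomes 0; next p becomes 0; next final value -1944. Both give -1944.
Checked all 18 inputs in the declared domain: the outputs agree on every one.
verdict: equivalent


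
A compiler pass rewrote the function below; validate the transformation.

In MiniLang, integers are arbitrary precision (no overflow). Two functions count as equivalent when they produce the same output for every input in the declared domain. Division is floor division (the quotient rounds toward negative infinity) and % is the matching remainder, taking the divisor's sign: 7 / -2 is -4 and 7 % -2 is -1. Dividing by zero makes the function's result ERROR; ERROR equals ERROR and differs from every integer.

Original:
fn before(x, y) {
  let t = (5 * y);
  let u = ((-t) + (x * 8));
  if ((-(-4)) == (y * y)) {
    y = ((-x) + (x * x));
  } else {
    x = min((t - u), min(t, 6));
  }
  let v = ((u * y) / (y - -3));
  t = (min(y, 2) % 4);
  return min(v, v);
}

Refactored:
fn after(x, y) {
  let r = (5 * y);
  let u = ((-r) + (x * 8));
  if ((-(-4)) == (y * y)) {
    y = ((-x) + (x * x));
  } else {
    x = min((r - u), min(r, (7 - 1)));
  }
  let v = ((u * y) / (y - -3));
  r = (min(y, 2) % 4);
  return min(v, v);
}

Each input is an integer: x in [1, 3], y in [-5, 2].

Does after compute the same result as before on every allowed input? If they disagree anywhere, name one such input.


Side by side, the visible changes include: constant usage differs; also local variable names differ; also arithmetic usage differs.
One worked example (x=1, y=-2) — before: t=-10, then u=18, then ((-(-4)) == (y * y)) is true, then y=0, then v=0, then t=0, then returns 0; after: r=-10, then u=18, then ((-(-4)) == (y * y)) is true, then y=0, then v=0, then r=0, then returns 0; agreement on 0.
Across all 24 domain points the two functions coincide.
verdict: equivalent


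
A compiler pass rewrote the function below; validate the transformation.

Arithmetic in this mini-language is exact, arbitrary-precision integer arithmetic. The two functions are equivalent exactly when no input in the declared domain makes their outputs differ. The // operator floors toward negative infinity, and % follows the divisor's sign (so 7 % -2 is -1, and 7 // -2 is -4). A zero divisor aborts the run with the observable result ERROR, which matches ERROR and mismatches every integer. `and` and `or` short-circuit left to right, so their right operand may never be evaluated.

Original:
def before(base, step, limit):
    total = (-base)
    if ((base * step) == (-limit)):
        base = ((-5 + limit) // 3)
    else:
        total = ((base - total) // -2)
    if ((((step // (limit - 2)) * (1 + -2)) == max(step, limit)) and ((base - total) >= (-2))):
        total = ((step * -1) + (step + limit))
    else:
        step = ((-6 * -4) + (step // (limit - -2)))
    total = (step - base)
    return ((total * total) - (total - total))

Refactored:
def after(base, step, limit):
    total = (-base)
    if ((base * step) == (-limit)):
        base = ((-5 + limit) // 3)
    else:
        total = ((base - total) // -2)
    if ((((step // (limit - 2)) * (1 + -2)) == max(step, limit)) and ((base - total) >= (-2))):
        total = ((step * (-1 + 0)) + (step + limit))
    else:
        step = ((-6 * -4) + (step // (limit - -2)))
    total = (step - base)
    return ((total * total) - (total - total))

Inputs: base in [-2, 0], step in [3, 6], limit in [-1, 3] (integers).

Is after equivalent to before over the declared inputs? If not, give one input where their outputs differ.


The two are interchangeable: arithmetic usage differs; and constant usage differs, and every declared input agrees.
One worked example (base=-1, step=4, limit=3) — before: total := 1 | ((base * step) == (-limit)): false | total := 1 | ((((step // (limit - 2)) * (1 + -2)) == max(step, limit)) and ((base - total) >= (-2))): false | step := 24 | total := 25 | result 625; after: total := 1 | ((base * step) == (-limit)): false | total := 1 | ((((step // (limit - 2)) * (1 + -2)) == max(step, limit)) and ((base - total) >= (-2))): false | step := 24 | total := 25 | result 625; agreement on 625.
Across all 60 domain points the two functions coincide.
verdict: equivalent


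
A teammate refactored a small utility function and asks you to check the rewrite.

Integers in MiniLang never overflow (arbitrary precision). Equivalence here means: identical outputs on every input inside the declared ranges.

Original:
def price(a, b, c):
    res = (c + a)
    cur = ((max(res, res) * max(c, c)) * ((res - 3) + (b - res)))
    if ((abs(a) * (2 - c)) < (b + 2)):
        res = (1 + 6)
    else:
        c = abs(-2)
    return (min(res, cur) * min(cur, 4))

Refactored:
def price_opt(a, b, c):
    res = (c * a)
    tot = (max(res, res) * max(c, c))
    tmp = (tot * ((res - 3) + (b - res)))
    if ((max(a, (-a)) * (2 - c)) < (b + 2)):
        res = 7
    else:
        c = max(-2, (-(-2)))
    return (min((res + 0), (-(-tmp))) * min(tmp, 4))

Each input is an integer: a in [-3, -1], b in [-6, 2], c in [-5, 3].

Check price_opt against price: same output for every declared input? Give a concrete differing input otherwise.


Input a=-3, b=-6, c=-5: 129600 from price versus 60 from price_opt.
verdict: not equivalent; witness: a=-3, b=-6, c=-5


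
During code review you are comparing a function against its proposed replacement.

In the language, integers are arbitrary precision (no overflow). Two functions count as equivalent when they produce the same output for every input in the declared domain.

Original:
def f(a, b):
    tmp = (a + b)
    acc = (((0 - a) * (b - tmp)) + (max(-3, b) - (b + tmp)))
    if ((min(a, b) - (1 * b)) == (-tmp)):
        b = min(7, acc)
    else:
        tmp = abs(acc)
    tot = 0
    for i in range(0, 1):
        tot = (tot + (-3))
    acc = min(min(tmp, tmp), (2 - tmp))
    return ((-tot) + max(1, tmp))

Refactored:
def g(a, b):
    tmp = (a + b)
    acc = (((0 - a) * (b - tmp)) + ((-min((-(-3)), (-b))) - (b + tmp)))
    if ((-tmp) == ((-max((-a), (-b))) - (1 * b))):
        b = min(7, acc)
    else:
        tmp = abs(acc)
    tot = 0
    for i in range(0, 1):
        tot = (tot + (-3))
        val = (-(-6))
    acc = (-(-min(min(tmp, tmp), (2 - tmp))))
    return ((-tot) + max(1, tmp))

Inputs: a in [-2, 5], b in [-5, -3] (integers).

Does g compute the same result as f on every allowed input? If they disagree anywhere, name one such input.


Equivalent — the differences include constant usage differs, plus local variable names differ, plus statement counts differ, yet no declared input distinguishes the two.
As a probe, take a=0, b=-3: f runs tmp becomes -3; next acc becomes 3; next ((min(a, b) - (1 * b)) == (-tmp)) evaluates to false; next tmp becomes 3; next tot becomes 0; next at i=0:; next tot becomes -3; next acc becomes -1; next final value 6; g runs tmp becomes -3; next acc becomes 3; next ((-tmp) == ((-max((-a), (-b))) - (1 * b))) evaluates to false; next tmp becomes 3; next tot becomes 0; next at i=0:; next tot becomes -3; next val becomes 6; next acc becomes -1; next final value 6; both end at 6.
Every one of the 24 inputs gives matching results.
verdict: equivalent


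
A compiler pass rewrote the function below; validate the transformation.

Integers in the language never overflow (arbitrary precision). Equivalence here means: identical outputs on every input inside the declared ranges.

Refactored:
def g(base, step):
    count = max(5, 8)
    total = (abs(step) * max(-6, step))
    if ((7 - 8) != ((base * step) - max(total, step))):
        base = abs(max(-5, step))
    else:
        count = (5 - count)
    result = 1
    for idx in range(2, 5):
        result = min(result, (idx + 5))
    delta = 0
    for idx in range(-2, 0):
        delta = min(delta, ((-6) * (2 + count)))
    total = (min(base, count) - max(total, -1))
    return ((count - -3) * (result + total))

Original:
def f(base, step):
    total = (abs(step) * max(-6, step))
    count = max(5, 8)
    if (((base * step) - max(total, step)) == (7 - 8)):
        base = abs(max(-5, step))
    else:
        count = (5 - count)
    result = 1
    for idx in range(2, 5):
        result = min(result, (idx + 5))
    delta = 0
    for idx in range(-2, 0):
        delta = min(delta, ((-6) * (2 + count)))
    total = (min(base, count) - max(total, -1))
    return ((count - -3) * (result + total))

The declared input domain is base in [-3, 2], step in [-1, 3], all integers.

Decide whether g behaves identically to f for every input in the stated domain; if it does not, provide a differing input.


Run the pair on base=-3, step=-1.
f: total := -1 | count := 8 | (((base * step) - max(total, step)) == (7 - 8)): false | count := -3 | result := 1 | iter idx=2: | result := 1 | iter idx=3: | result := 1 | iter idx=4: | result := 1 | delta := 0 | iter idx=-2: | delta := 0 | iter idx=-1: | delta := 0 | total := -2 | result 0
g: count := 8 | total := -1 | ((7 - 8) != ((base * step) - max(total, step))): true | base := 1 | result := 1 | iter idx=2: | result := 1 | iter idx=3: | result := 1 | iter idx=4: | result := 1 | delta := 0 | iter idx=-2: | delta := -60 | iter idx=-1: | delta := -60 | total := 2 | result 33
0 != 33, so the rewrite changes behavior.
verdict: not equivalent; witness: base=-3, step=-1


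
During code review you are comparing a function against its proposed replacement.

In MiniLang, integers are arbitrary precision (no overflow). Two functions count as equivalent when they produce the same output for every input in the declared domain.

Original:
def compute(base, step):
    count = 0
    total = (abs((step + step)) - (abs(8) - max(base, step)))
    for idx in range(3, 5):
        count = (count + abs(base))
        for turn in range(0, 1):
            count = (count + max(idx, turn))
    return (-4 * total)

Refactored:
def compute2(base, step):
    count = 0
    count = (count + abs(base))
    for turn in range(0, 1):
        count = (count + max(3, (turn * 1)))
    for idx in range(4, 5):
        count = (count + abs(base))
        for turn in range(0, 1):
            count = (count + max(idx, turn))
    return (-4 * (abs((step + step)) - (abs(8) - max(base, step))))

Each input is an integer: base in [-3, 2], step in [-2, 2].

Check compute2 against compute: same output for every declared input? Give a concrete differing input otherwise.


This is a faithful refactor — arithmetic usage differs, min/max/abs usage differs, constant usage differs, loop structure differs, statement counts differ, local variable names differ, but the computed results match everywhere.
Tracing base=-2, step=2: compute: count := 0 | total := -2 | iter idx=3: | count := 2 | iter turn=0: | count := 5 | iter idx=4: | count := 7 | iter turn=0: | count := 11 | result 8 | compute2: count := 0 | count := 2 | iter turn=0: | count := 5 | iter idx=4: | count := 7 | iter turn=0: | count := 11 | result 8 — matching result 8.
Checked all 30 inputs in the declared domain: the outputs agree on every one.
verdict: equivalent


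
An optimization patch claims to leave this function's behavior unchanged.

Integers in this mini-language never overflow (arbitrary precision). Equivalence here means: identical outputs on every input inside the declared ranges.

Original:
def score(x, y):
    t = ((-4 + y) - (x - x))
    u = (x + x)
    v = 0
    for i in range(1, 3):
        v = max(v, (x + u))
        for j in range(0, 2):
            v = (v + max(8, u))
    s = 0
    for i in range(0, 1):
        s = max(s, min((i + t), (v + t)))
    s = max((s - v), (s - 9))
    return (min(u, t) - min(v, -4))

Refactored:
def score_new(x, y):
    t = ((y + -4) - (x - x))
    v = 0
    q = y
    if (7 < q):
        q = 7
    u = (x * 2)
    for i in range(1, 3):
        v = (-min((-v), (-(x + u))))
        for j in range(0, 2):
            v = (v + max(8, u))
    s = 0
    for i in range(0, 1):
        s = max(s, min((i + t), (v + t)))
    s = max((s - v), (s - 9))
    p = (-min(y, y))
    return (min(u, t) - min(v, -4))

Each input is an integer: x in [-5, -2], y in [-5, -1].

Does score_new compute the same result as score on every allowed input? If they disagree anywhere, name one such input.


The two versions differ — the changes include local variable names differ, and branching structure differs, and min/max/abs usage differs, and comparison usage differs, and constant usage differs, and arithmetic usage differs, and statement counts differ.
Spot check at x=-3, y=-5 — score: t = -9; u = -6; v = 0; [i=1]; v = 0; [j=0]; v = 8; [j=1]; v = 16; [i=2]; v = 16; [j=0]; v = 24; [j=1]; v = 32; s = 0; [i=0]; s = 0; s = -9; return -5. score_new: t = -9; v = 0; q = -5; (7 < q) -> false; u = -6; [i=1]; v = 0; [j=0]; v = 8; [j=1]; v = 16; [i=2]; v = 16; [j=0]; v = 24; [j=1]; v = 32; s = 0; [i=0]; s = 0; s = -9; p = 5; return -5. Both give -5.
Every one of the 20 inputs gives matching results.
verdict: equivalent


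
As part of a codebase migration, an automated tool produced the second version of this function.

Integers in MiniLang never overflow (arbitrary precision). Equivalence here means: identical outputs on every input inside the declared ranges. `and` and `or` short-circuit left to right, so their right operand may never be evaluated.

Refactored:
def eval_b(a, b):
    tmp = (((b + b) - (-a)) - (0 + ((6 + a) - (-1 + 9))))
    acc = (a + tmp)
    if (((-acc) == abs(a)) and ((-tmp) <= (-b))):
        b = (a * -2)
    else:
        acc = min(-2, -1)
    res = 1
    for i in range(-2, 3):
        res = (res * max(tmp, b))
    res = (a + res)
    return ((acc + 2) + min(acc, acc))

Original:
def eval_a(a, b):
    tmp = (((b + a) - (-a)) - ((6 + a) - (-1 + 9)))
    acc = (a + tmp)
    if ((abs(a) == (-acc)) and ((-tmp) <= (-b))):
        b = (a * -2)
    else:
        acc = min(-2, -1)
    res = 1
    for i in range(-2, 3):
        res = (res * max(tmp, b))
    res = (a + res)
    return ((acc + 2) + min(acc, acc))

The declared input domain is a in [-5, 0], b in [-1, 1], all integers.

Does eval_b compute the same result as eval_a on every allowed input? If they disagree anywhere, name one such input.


The rewrite breaks on a=-5, b=-1, where the results are -2 and -8.
eval_a: tmp = -4; acc = -9; ((abs(a) == (-acc)) and ((-tmp) <= (-b))) -> false; acc = -2; res = 1; [i=-2]; res = -1; [i=-1]; res = 1; [i=0]; res = -1; [i=1]; res = 1; [i=2]; res = -1; res = -6; return -2
eval_b: tmp = 0; acc = -5; (((-acc) == abs(a)) and ((-tmp) <= (-b))) -> true; b = 10; res = 1; [i=-2]; res = 10; [i=-1]; res = 100; [i=0]; res = 1000; [i=1]; res = 10000; [i=2]; res = 100000; res = 99995; return -8
verdict: not equivalent; witness: a=-5, b=-1


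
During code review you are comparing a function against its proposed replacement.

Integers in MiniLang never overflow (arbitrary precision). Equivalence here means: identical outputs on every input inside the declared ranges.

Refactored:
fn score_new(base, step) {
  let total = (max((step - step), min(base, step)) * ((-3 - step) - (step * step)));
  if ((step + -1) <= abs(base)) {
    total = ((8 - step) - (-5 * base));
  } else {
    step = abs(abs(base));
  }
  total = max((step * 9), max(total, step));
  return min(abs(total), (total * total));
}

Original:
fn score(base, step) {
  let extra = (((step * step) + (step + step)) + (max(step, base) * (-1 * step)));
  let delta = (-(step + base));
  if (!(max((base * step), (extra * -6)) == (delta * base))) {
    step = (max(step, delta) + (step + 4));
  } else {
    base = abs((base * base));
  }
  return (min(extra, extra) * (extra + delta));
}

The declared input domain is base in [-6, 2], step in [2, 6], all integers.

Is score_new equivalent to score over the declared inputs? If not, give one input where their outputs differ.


Not equivalent: base=-6, step=2 separates them (32 vs 18).
score: extra := 4 | delta := 4 | (!(max((base * step), (extra * -6)) == (delta * base))): true | step := 10 | result 32
score_new: total := 0 | ((step + -1) <= abs(base)): true | total := -24 | total := 18 | result 18
verdict: not equivalent; witness: base=-6, step=2


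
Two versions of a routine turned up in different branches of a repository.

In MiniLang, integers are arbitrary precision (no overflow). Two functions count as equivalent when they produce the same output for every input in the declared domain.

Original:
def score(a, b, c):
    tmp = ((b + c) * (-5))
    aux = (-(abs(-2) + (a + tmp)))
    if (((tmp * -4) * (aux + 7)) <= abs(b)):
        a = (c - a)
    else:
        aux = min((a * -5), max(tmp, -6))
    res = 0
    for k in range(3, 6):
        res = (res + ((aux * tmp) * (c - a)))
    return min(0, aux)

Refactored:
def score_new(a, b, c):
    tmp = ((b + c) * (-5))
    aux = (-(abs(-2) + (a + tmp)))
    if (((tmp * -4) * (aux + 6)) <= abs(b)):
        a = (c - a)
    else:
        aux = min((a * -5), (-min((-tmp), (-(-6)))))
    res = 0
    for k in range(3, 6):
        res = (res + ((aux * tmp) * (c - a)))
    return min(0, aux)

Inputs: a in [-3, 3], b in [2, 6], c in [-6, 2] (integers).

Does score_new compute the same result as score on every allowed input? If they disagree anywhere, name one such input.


Evaluate both at a=0, b=2, c=-3.
score: tmp := 5 | aux := -7 | (((tmp * -4) * (aux + 7)) <= abs(b)): true | a := -3 | res := 0 | iter k=3: | res := 0 | iter k=4: | res := 0 | iter k=5: | res := 0 | result -7
score_new: tmp := 5 | aux := -7 | (((tmp * -4) * (aux + 6)) <= abs(b)): false | aux := 0 | res := 0 | iter k=3: | res := 0 | iter k=4: | res := 0 | iter k=5: | res := 0 | result 0
-7 != 0, so the rewrite changes behavior.
verdict: not equivalent; witness: a=0, b=2, c=-3


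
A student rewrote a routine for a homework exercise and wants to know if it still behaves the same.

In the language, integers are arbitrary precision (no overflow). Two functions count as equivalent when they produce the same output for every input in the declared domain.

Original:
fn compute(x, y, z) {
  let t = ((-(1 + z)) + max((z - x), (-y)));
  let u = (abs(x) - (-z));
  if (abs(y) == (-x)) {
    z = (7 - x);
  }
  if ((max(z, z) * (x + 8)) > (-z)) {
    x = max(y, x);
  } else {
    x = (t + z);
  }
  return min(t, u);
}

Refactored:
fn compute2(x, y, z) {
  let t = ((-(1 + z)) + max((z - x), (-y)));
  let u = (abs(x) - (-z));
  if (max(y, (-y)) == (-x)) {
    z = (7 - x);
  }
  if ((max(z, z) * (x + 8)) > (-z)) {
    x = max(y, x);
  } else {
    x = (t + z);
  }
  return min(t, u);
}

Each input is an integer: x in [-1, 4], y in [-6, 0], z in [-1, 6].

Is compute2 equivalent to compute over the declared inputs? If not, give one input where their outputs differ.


Side by side, the visible changes include: min/max/abs usage differs.
As a probe, take x=4, y=-3, z=0: compute runs t=2, then u=4, then (abs(y) == (-x)) is false, then ((max(z, z) * (x + 8)) > (-z)) is false, then x=2, then returns 2; compute2 runs t=2, then u=4, then (max(y, (-y)) == (-x)) is false, then ((max(z, z) * (x + 8)) > (-z)) is false, then x=2, then returns 2; both end at 2.
Sweeping the whole domain (336 inputs) finds no disagreement.
verdict: equivalent


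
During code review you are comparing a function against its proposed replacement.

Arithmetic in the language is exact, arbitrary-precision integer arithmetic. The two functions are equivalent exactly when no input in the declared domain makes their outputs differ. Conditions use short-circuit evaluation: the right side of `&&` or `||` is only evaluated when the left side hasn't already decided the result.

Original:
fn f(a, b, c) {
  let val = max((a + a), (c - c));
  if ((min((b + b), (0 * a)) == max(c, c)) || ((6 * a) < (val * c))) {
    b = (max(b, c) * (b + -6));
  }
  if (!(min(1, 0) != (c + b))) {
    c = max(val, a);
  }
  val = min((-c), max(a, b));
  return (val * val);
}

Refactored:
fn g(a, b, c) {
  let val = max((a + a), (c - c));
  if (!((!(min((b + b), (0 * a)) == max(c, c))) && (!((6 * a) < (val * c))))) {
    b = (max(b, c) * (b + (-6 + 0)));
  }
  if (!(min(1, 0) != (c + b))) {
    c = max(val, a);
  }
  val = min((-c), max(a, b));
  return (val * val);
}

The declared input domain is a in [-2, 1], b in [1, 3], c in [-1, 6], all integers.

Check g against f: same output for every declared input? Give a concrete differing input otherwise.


Equivalent — the differences include arithmetic usage differs, and boolean connective usage differs, and constant usage differs, yet no declared input distinguishes the two.
Spot check at a=1, b=1, c=3 — f: val = 2; ((min((b + b), (0 * a)) == max(c, c)) || ((6 * a) < (val * c))) -> false; (!(min(1, 0) != (c + b))) -> false; val = -3; return 9. g: val = 2; (!((!(min((b + b), (0 * a)) == max(c, c))) && (!((6 * a) < (val * c))))) -> false; (!(min(1, 0) != (c + b))) -> false; val = -3; return 9. Both give 9.
Sweeping the whole domain (96 inputs) finds no disagreement.
verdict: equivalent


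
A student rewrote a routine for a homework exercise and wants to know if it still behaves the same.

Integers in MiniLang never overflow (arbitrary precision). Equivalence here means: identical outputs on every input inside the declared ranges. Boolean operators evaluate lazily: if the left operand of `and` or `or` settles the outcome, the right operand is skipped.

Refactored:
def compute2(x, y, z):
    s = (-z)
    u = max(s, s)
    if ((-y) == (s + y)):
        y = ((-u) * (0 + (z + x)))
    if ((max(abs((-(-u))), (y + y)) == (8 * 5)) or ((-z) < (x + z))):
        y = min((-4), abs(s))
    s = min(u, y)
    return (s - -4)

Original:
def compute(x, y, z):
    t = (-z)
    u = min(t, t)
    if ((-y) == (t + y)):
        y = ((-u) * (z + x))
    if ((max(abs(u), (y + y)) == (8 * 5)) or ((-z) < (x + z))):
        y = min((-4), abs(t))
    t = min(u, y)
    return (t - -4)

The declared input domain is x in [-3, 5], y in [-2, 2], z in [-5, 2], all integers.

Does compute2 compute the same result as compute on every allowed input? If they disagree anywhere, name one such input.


Equivalent. One difference looks behavioral, but it never changes the outcome for any declared input.
Sweeping the whole domain (360 inputs) finds no disagreement.
Tracing x=5, y=1, z=1: compute: t := -1 | u := -1 | ((-y) == (t + y)): false | ((max(abs(u), (y + y)) == (8 * 5)) or ((-z) < (x + z))): true | y := -4 | t := -4 | result 0 | compute2: s := -1 | u := -1 | ((-y) == (s + y)): false | ((max(abs((-(-u))), (y + y)) == (8 * 5)) or ((-z) < (x + z))): true | y := -4 | s := -4 | result 0 — matching result 0.
verdict: equivalent


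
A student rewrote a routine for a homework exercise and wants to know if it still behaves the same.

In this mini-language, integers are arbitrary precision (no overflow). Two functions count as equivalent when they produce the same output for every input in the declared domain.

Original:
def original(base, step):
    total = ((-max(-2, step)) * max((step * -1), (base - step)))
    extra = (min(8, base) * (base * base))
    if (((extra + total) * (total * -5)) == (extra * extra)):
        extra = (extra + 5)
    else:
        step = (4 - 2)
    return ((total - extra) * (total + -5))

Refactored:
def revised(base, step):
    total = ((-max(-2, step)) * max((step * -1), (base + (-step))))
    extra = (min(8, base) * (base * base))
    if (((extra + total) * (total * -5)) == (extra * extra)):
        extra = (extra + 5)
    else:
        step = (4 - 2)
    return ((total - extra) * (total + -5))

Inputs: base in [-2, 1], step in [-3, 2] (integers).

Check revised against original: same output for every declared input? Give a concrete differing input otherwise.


Reading the diff, among the changes: arithmetic usage differs.
Spot check at base=1, step=1 — original: total becomes 0; next extra becomes 1; next (((extra + total) * (total * -5)) == (extra * extra)) evaluates to false; next step becomes 2; next final value 5. revised: total becomes 0; next extra becomes 1; next (((extra + total) * (total * -5)) == (extra * extra)) evaluates to false; next step becomes 2; next final value 5. Both give 5.
An exhaustive pass over the 24 declared inputs shows identical outputs.
verdict: equivalent


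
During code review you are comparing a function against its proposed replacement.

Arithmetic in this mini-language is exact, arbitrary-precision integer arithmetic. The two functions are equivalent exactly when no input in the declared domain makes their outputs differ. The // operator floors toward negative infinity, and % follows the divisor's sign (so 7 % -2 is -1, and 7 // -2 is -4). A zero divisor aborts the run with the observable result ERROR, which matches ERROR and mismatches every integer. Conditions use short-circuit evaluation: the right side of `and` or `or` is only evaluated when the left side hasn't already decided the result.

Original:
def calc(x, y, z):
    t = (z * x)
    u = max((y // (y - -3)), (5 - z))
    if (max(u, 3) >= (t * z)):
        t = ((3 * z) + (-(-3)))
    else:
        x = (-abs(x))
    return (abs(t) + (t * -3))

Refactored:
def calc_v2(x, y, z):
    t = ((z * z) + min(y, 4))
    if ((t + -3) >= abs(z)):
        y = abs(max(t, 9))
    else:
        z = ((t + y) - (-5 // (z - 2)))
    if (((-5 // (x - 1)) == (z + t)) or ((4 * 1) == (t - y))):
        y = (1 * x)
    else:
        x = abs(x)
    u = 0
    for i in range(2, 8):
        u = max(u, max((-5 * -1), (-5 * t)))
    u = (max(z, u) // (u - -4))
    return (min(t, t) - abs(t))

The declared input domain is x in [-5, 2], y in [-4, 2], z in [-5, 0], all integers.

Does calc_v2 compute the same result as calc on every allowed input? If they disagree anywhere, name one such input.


Evaluate both at x=-5, y=-4, z=-5.
calc: t = 25; u = 10; (max(u, 3) >= (t * z)) -> true; t = -12; return 48
calc_v2: t = 21; ((t + -3) >= abs(z)) -> true; y = 21; (((-5 // (x - 1)) == (z + t)) or ((4 * 1) == (t - y))) -> false; x = 5; u = 0; [i=2]; u = 5; [i=3]; u = 5; [i=4]; u = 5; [i=5]; u = 5; [i=6]; u = 5; [i=7]; u = 5; u = 0; return 0
48 != 0, so the rewrite changes behavior.
verdict: not equivalent; witness: x=-5, y=-4, z=-5
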